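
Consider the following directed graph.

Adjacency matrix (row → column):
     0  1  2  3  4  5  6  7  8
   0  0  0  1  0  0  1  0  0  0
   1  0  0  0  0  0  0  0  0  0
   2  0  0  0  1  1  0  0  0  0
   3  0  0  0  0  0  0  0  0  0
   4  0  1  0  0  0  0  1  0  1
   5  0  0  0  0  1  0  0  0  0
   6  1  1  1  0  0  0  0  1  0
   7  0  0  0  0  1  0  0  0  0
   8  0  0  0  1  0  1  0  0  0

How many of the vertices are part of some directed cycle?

A vertex is on a directed cycle iff it belongs to a strongly connected component of size ≥ 2 (or has a self-loop).
The vertices on cycles are {0, 2, 4, 5, 6, 7, 8} — 7 in total.

7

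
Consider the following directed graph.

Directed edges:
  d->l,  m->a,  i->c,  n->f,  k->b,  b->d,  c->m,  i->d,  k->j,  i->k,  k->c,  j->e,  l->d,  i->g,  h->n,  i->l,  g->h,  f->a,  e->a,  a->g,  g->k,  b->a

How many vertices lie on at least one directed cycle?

13

A vertex is on a directed cycle iff it belongs to a strongly connected component of size ≥ 2 (or has a self-loop).
The vertices on cycles are {a, b, c, d, e, f, g, h, j, k, l, m, n} — 13 in total.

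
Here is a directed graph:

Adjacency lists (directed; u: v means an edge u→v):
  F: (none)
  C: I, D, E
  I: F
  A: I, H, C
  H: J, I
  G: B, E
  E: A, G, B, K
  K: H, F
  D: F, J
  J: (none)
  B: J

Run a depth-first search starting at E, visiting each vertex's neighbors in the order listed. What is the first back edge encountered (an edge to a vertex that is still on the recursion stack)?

C→E

DFS from E (visiting each vertex's neighbors in the order listed); mark gray on enter, black on exit:
E gray
  A gray
    I gray
      F gray
      F black
    I black
    H gray
      J gray
      J black
      H→I: I black — skip
    H black
    C gray
      C→I: I black — skip
      D gray
        D→F: F black — skip
        D→J: J black — skip
      D black
      C→E: E is gray → back edge
First back edge: C → E.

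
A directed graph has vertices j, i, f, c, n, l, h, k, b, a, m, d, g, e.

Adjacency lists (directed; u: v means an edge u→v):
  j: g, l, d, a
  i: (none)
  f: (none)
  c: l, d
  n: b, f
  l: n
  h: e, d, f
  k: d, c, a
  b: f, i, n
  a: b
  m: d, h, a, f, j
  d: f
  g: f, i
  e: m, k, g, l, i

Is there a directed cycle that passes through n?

n is on a cycle iff n can reach itself via ≥1 edge.
n → b → n — yes.

Yes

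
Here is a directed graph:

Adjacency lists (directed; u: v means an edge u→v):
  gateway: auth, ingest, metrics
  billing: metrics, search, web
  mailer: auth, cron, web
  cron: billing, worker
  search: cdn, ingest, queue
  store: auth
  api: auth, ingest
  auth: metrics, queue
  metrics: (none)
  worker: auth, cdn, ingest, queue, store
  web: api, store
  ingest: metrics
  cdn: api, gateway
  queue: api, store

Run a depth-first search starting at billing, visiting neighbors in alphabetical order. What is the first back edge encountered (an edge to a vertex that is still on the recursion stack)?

DFS from billing (visiting neighbors in alphabetical order); mark gray on enter, black on exit:
billing gray
  metrics gray
  metrics black
  search gray
    cdn gray
      api gray
        auth gray
          auth→metrics: metrics black — skip
          queue gray
            queue→api: api is gray → back edge
First back edge: queue → api.

queue->api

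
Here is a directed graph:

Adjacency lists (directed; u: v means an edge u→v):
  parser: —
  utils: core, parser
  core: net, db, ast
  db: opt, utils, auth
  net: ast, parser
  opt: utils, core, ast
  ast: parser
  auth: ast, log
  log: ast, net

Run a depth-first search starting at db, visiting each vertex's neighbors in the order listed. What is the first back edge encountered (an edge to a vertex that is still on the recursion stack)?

core→db

DFS from db (visiting each vertex's neighbors in the order listed); mark gray on enter, black on exit:
db gray
  opt gray
    utils gray
      core gray
        net gray
          ast gray
            parser gray
            parser black
          ast black
          net→parser: parser black — skip
        net black
        core→db: db is gray → back edge
First back edge: core → db.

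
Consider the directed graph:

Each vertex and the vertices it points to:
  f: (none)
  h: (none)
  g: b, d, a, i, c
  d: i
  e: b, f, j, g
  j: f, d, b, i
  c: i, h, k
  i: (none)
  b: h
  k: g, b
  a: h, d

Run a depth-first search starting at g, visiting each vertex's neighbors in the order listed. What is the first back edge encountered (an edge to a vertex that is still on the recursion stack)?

k→g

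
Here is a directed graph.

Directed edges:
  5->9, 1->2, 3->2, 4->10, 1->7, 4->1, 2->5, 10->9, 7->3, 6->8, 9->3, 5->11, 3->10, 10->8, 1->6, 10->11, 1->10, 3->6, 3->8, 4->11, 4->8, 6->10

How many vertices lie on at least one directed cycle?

6

A vertex is on a directed cycle iff it belongs to a strongly connected component of size ≥ 2 (or has a self-loop).
The vertices on cycles are {2, 3, 5, 6, 9, 10} — 6 in total.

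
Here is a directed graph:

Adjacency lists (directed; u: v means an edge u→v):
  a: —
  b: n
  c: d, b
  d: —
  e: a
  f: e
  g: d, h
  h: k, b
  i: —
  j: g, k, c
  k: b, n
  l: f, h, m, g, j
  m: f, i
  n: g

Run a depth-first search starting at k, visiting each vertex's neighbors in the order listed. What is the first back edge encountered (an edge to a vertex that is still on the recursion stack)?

h->k

DFS from k (visiting each vertex's neighbors in the order listed); mark gray on enter, black on exit:
k gray
  b gray
    n gray
      g gray
        d gray
        d black
        h gray
          h→k: k is gray → back edge
First back edge: h → k.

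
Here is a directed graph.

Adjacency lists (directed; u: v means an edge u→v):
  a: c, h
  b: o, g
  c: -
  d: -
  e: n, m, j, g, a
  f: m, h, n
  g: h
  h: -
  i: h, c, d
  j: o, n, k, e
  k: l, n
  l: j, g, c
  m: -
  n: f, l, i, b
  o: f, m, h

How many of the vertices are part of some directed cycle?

A vertex is on a directed cycle iff it belongs to a strongly connected component of size ≥ 2 (or has a self-loop).
The vertices on cycles are {b, e, f, j, k, l, n, o} — 8 in total.

8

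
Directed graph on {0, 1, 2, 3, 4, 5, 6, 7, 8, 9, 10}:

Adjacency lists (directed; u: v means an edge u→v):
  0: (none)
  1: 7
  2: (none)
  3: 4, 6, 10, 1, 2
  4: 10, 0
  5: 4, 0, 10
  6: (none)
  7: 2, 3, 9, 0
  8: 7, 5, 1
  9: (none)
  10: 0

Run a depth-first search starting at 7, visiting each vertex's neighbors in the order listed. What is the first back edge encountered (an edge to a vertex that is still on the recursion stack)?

1→7

DFS from 7 (visiting each vertex's neighbors in the order listed); mark gray on enter, black on exit:
7 gray
  2 gray
  2 black
  3 gray
    4 gray
      10 gray
        0 gray
        0 black
      10 black
      4→0: 0 black — skip
    4 black
    6 gray
    6 black
    3→10: 10 black — skip
    1 gray
      1→7: 7 is gray → back edge
First back edge: 1 → 7.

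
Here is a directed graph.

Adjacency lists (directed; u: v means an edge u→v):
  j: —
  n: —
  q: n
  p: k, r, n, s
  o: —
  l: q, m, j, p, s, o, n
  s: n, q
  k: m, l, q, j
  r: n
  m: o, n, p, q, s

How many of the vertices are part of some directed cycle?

A vertex is on a directed cycle iff it belongs to a strongly connected component of size ≥ 2 (or has a self-loop).
The vertices on cycles are {k, l, m, p} — 4 in total.

4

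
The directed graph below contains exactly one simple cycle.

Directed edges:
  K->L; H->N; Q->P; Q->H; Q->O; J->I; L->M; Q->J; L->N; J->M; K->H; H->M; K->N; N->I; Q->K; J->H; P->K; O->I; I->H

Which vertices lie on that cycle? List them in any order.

DFS with gray/black marking from H:
H gray
  M gray
  M black
  N gray
    I gray
      I→H: H is gray → back edge
Back edge closes the cycle H → N → I → H; its vertices are {H, I, N}.

H, I, N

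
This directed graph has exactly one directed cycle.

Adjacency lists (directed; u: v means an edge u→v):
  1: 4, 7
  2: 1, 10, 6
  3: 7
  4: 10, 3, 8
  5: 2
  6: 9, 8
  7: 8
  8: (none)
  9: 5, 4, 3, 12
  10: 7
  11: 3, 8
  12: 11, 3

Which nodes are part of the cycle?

2, 5, 6, 9

DFS with gray/black marking from 5:
5 gray
  2 gray
    1 gray
      4 gray
        10 gray
          7 gray
            8 gray
            8 black
          7 black
        10 black
        3 gray
          3→7: 7 black — skip
        3 black
        4→8: 8 black — skip
      4 black
      1→7: 7 black — skip
    1 black
    2→10: 10 black — skip
    6 gray
      9 gray
        9→5: 5 is gray → back edge
Back edge closes the cycle 5 → 2 → 6 → 9 → 5; its vertices are {2, 5, 6, 9}.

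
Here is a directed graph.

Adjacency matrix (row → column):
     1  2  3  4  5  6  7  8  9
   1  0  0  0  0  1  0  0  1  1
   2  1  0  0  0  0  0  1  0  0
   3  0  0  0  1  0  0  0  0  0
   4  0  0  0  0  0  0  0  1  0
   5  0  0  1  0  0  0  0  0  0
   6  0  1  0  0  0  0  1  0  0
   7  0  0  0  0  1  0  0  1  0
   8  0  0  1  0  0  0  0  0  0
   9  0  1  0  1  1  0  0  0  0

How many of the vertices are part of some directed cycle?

6

A vertex is on a directed cycle iff it belongs to a strongly connected component of size ≥ 2 (or has a self-loop).
The vertices on cycles are {1, 2, 3, 4, 8, 9} — 6 in total.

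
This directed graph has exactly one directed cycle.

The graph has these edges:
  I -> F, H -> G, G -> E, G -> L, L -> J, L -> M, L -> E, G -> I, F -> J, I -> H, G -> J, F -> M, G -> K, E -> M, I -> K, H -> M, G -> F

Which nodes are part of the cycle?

G, H, I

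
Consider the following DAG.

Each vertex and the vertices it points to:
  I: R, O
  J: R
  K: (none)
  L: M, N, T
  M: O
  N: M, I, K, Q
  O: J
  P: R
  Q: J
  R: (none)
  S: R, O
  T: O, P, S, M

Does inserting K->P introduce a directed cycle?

Adding K→P creates a cycle iff P can already reach K.
Explore from P: no path reaches K. The graph stays acyclic.

No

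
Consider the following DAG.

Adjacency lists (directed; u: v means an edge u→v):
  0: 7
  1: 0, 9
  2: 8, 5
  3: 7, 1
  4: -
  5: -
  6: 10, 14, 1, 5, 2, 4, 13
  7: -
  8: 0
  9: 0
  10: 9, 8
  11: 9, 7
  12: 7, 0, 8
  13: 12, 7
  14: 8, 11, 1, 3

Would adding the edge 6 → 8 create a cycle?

No

Adding 6→8 creates a cycle iff 8 can already reach 6.
Explore from 8: no path reaches 6. The graph stays acyclic.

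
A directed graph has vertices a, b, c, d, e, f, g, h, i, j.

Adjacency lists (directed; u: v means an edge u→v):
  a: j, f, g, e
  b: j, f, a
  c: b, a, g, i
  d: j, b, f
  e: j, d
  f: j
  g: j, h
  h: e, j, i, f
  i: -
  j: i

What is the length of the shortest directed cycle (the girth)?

4

For each vertex v, BFS finds the shortest path from v back to v.
The shortest such closed walk is a → e → d → b → a, length 4.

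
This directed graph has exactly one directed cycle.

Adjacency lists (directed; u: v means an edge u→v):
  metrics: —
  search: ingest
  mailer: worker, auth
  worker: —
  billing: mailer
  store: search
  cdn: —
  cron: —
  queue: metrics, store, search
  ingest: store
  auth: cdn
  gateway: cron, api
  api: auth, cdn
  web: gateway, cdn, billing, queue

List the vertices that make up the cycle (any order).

store, ingest, search

DFS with gray/black marking from store:
store gray
  search gray
    ingest gray
      ingest→store: store is gray → back edge
Back edge closes the cycle store → search → ingest → store; its vertices are {store, ingest, search}.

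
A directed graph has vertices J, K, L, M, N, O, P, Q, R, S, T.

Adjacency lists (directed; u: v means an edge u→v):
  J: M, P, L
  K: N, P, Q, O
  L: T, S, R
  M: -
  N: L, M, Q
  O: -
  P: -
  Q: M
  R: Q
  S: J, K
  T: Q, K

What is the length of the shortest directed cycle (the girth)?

3

For each vertex v, BFS finds the shortest path from v back to v.
The shortest such closed walk is S → J → L → S, length 3.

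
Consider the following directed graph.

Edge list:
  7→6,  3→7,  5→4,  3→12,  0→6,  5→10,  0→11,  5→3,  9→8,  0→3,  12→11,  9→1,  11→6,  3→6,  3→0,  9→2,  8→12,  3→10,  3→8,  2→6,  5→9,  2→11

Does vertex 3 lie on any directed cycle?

Yes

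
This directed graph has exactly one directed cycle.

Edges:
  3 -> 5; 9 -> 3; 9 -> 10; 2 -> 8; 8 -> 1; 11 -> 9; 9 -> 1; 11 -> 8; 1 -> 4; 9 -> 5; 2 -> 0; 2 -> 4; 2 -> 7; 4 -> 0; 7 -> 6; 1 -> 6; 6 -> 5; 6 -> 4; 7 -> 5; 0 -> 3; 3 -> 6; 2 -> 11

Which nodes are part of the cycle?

DFS with gray/black marking from 3:
3 gray
  6 gray
    4 gray
      0 gray
        0→3: 3 is gray → back edge
Back edge closes the cycle 3 → 6 → 4 → 0 → 3; its vertices are {0, 3, 4, 6}.

0, 3, 4, 6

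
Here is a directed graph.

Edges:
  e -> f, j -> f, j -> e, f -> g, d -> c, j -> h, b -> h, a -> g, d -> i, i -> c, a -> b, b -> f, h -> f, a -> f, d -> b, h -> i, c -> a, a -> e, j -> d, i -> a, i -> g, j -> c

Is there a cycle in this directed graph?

Yes

DFS with white/gray/black marking, starting from d:
d gray
  c gray
    a gray
      e gray
        f gray
          g gray
          g black
        f black
      e black
      a→f: f black — skip
      a→g: g black — skip
      b gray
        b→f: f black — skip
        h gray
          h→f: f black — skip
          i gray
            i→a: a is gray → back edge
Back edge found, so a cycle exists: a → b → h → i → a.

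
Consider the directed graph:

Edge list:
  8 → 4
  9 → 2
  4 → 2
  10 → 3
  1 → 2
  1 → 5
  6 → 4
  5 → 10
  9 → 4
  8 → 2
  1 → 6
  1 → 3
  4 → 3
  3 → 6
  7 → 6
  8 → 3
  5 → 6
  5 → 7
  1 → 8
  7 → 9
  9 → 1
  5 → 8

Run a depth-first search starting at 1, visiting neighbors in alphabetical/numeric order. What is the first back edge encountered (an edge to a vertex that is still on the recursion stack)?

DFS from 1 (visiting neighbors in alphabetical/numeric order); mark gray on enter, black on exit:
1 gray
  2 gray
  2 black
  3 gray
    6 gray
      4 gray
        4→2: 2 black — skip
        4→3: 3 is gray → back edge
First back edge: 4 → 3.

4→3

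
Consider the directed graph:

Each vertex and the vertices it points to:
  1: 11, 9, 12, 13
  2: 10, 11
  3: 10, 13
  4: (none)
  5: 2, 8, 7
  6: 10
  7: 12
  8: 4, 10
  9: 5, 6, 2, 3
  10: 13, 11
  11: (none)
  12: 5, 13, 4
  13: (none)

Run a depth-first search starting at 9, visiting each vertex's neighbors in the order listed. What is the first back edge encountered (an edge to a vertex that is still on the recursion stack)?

12→5

DFS from 9 (visiting each vertex's neighbors in the order listed); mark gray on enter, black on exit:
9 gray
  5 gray
    2 gray
      10 gray
        13 gray
        13 black
        11 gray
        11 black
      10 black
      2→11: 11 black — skip
    2 black
    8 gray
      4 gray
      4 black
      8→10: 10 black — skip
    8 black
    7 gray
      12 gray
        12→5: 5 is gray → back edge
First back edge: 12 → 5.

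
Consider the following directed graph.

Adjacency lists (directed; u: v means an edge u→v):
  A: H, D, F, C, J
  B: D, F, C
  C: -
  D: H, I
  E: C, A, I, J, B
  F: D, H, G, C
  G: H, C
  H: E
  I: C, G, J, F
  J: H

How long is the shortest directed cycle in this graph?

3

For each vertex v, BFS finds the shortest path from v back to v.
The shortest such closed walk is E → J → H → E, length 3.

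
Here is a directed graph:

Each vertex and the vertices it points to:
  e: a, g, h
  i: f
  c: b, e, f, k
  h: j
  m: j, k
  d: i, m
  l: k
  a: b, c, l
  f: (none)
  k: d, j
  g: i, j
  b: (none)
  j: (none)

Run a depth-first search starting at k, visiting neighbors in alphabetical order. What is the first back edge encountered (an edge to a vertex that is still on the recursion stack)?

DFS from k (visiting neighbors in alphabetical order); mark gray on enter, black on exit:
k gray
  d gray
    i gray
      f gray
      f black
    i black
    m gray
      j gray
      j black
      m→k: k is gray → back edge
First back edge: m → k.

m->k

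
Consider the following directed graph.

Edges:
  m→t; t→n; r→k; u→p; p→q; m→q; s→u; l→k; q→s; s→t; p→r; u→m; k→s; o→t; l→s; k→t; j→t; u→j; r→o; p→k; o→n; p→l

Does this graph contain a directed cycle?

Yes

DFS with white/gray/black marking, starting from n:
n gray
n black
t gray
  t→n: n black — skip
t black
u gray
  m gray
    q gray
      s gray
        s→t: t black — skip
        s→u: u is gray → back edge
Back edge found, so a cycle exists: u → m → q → s → u.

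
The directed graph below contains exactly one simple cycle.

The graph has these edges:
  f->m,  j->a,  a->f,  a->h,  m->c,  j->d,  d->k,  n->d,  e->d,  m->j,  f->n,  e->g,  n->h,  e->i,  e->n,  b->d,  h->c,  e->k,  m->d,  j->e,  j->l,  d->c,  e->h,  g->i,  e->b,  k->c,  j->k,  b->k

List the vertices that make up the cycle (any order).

a, f, j, m

DFS with gray/black marking from j:
j gray
  d gray
    k gray
      c gray
      c black
    k black
    d→c: c black — skip
  d black
  e gray
    h gray
      h→c: c black — skip
    h black
    n gray
      n→h: h black — skip
      n→d: d black — skip
    n black
    e→k: k black — skip
    i gray
    i black
    g gray
      g→i: i black — skip
    g black
    e→d: d black — skip
    b gray
      b→k: k black — skip
      b→d: d black — skip
    b black
  e black
  j→k: k black — skip
  l gray
  l black
  a gray
    a→h: h black — skip
    f gray
      f→n: n black — skip
      m gray
        m→c: c black — skip
        m→j: j is gray → back edge
Back edge closes the cycle j → a → f → m → j; its vertices are {a, f, j, m}.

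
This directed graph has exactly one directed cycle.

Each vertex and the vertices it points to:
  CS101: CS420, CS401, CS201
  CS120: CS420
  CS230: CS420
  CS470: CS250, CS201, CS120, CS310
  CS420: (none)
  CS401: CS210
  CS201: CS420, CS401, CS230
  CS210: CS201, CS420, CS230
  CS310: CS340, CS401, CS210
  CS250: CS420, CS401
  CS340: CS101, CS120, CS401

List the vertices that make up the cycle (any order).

CS201, CS210, CS401

DFS with gray/black marking from CS401:
CS401 gray
  CS210 gray
    CS201 gray
      CS420 gray
      CS420 black
      CS201→CS401: CS401 is gray → back edge
Back edge closes the cycle CS401 → CS210 → CS201 → CS401; its vertices are {CS201, CS210, CS401}.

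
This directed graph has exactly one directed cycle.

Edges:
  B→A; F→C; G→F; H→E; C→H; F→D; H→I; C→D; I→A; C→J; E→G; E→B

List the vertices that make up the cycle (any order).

C, E, F, G, H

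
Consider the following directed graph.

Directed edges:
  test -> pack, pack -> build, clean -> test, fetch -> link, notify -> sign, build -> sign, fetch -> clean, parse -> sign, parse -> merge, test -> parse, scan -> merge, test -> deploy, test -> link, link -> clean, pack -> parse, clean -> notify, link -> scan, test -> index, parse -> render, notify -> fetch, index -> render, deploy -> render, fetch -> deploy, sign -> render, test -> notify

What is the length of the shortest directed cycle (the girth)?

3

For each vertex v, BFS finds the shortest path from v back to v.
The shortest such closed walk is link → clean → test → link, length 3.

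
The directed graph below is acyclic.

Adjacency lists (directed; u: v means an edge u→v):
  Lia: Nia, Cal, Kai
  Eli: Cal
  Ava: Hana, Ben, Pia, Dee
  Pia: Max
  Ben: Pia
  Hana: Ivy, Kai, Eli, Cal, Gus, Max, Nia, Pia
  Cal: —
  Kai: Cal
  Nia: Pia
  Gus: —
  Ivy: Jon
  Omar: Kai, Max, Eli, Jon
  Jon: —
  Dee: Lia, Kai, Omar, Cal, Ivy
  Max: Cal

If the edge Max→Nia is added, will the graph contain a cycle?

Yes

Adding Max→Nia creates a cycle iff Nia can already reach Max.
Path from Nia: Nia → Pia → Max.
So Nia → … → Max → Nia is a cycle.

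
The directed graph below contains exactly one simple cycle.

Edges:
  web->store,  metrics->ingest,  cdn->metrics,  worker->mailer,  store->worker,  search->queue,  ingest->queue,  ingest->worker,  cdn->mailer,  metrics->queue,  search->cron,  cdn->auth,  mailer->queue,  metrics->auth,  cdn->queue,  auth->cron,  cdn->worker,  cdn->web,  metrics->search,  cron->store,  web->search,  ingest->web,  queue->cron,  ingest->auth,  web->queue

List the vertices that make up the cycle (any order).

cron, queue, store, mailer, worker

DFS with gray/black marking from worker:
worker gray
  mailer gray
    queue gray
      cron gray
        store gray
          store→worker: worker is gray → back edge
Back edge closes the cycle worker → mailer → queue → cron → store → worker; its vertices are {cron, queue, store, mailer, worker}.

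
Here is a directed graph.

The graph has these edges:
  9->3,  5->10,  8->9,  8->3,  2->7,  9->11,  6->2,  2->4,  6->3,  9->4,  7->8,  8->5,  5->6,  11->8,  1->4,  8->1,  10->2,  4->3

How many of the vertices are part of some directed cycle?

8

A vertex is on a directed cycle iff it belongs to a strongly connected component of size ≥ 2 (or has a self-loop).
The vertices on cycles are {2, 5, 6, 7, 8, 9, 10, 11} — 8 in total.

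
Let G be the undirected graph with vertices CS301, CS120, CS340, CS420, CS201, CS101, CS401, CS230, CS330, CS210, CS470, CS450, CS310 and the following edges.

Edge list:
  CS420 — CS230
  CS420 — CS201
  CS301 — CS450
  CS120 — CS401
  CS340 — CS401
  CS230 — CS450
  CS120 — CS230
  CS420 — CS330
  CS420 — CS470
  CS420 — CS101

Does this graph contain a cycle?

No

DFS, tracking each vertex's parent; an edge to a visited non-parent vertex closes a cycle.
Start from CS401:
visit CS401 (parent –)
  visit CS120 (parent CS401)
    CS120–CS401: parent, skip
    visit CS230 (parent CS120)
      visit CS450 (parent CS230)
        visit CS301 (parent CS450)
          CS301–CS450: parent, skip
        CS450–CS230: parent, skip
      visit CS420 (parent CS230)
        visit CS470 (parent CS420)
          CS470–CS420: parent, skip
        visit CS330 (parent CS420)
          CS330–CS420: parent, skip
        visit CS201 (parent CS420)
          CS201–CS420: parent, skip
        CS420–CS230: parent, skip
        visit CS101 (parent CS420)
          CS101–CS420: parent, skip
      CS230–CS120: parent, skip
  visit CS340 (parent CS401)
    CS340–CS401: parent, skip
visit CS210 (parent –)
visit CS310 (parent –)
No non-parent visited neighbor found — the graph is a forest.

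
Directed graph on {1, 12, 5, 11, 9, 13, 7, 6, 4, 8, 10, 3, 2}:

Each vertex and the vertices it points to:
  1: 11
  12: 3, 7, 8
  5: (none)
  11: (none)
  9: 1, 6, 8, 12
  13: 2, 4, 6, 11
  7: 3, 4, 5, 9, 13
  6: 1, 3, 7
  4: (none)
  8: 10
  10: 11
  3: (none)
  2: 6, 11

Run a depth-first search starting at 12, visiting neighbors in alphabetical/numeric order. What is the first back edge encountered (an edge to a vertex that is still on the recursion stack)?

6->7

DFS from 12 (visiting neighbors in alphabetical/numeric order); mark gray on enter, black on exit:
12 gray
  3 gray
  3 black
  7 gray
    7→3: 3 black — skip
    4 gray
    4 black
    5 gray
    5 black
    9 gray
      1 gray
        11 gray
        11 black
      1 black
      6 gray
        6→1: 1 black — skip
        6→3: 3 black — skip
        6→7: 7 is gray → back edge
First back edge: 6 → 7.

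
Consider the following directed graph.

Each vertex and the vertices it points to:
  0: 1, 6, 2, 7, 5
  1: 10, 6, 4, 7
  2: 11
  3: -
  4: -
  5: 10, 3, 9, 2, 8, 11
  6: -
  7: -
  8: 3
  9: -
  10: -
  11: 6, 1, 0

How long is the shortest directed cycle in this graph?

3

For each vertex v, BFS finds the shortest path from v back to v.
The shortest such closed walk is 5 → 11 → 0 → 5, length 3.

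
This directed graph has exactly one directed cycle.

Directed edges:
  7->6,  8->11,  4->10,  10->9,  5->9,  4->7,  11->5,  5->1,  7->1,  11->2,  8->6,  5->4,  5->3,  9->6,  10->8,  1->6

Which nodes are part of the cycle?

DFS with gray/black marking from 11:
11 gray
  2 gray
  2 black
  5 gray
    9 gray
      6 gray
      6 black
    9 black
    4 gray
      10 gray
        10→9: 9 black — skip
        8 gray
          8→6: 6 black — skip
          8→11: 11 is gray → back edge
Back edge closes the cycle 11 → 5 → 4 → 10 → 8 → 11; its vertices are {4, 5, 8, 10, 11}.

4, 5, 8, 10, 11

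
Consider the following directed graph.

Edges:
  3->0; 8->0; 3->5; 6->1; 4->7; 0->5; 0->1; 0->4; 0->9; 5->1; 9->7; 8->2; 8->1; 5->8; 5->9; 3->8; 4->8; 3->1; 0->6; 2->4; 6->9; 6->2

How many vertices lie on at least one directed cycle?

6

A vertex is on a directed cycle iff it belongs to a strongly connected component of size ≥ 2 (or has a self-loop).
The vertices on cycles are {0, 2, 4, 5, 6, 8} — 6 in total.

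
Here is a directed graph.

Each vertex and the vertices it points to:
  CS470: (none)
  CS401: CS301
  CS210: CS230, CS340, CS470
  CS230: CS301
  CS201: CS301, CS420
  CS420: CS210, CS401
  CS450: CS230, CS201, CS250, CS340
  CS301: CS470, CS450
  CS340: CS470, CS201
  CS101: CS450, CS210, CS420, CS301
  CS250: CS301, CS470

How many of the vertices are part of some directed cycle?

A vertex is on a directed cycle iff it belongs to a strongly connected component of size ≥ 2 (or has a self-loop).
The vertices on cycles are {CS201, CS210, CS230, CS250, CS301, CS340, CS401, CS420, CS450} — 9 in total.

9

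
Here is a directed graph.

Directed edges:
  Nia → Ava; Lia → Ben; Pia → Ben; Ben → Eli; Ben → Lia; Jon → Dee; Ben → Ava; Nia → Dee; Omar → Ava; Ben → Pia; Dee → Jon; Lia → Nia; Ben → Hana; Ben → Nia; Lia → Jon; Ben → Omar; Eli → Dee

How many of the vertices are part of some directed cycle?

5

A vertex is on a directed cycle iff it belongs to a strongly connected component of size ≥ 2 (or has a self-loop).
The vertices on cycles are {Ben, Dee, Jon, Lia, Pia} — 5 in total.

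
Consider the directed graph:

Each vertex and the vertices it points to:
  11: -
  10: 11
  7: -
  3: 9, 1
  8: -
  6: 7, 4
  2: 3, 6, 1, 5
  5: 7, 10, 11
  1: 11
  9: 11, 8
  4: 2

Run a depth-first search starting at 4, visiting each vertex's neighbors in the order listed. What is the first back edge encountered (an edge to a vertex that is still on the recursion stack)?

DFS from 4 (visiting each vertex's neighbors in the order listed); mark gray on enter, black on exit:
4 gray
  2 gray
    3 gray
      9 gray
        11 gray
        11 black
        8 gray
        8 black
      9 black
      1 gray
        1→11: 11 black — skip
      1 black
    3 black
    6 gray
      7 gray
      7 black
      6→4: 4 is gray → back edge
First back edge: 6 → 4.

6→4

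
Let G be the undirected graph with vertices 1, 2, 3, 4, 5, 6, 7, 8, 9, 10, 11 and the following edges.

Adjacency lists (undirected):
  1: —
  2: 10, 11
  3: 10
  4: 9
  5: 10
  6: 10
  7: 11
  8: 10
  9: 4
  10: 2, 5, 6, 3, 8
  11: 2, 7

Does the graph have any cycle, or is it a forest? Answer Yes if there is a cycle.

DFS, tracking each vertex's parent; an edge to a visited non-parent vertex closes a cycle.
Start from 2:
visit 2 (parent –)
  visit 10 (parent 2)
    10–2: parent, skip
    visit 5 (parent 10)
      5–10: parent, skip
    visit 6 (parent 10)
      6–10: parent, skip
    visit 3 (parent 10)
      3–10: parent, skip
    visit 8 (parent 10)
      8–10: parent, skip
  visit 11 (parent 2)
    11–2: parent, skip
    visit 7 (parent 11)
      7–11: parent, skip
visit 1 (parent –)
visit 4 (parent –)
  visit 9 (parent 4)
    9–4: parent, skip
No non-parent visited neighbor found — the graph is a forest.

No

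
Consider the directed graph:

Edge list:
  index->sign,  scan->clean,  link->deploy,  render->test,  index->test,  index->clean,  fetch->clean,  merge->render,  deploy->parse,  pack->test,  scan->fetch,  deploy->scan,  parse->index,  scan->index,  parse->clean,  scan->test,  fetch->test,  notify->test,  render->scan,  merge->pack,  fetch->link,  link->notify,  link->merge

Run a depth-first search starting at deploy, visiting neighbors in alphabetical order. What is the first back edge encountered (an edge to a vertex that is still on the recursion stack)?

link→deploy

DFS from deploy (visiting neighbors in alphabetical order); mark gray on enter, black on exit:
deploy gray
  parse gray
    clean gray
    clean black
    index gray
      index→clean: clean black — skip
      sign gray
      sign black
      test gray
      test black
    index black
  parse black
  scan gray
    scan→clean: clean black — skip
    fetch gray
      fetch→clean: clean black — skip
      link gray
        link→deploy: deploy is gray → back edge
First back edge: link → deploy.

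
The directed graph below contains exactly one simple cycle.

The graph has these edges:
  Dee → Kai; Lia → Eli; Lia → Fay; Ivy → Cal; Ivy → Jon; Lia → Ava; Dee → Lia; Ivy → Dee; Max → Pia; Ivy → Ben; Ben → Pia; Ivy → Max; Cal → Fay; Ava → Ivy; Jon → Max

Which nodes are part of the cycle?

Ava, Dee, Ivy, Lia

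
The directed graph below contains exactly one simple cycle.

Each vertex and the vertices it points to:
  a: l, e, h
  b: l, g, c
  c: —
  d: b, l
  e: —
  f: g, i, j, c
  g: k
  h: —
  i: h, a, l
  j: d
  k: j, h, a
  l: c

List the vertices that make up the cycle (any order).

b, d, g, j, k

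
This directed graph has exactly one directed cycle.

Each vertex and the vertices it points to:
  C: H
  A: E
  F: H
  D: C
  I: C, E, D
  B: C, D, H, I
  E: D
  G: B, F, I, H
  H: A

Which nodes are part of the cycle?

A, C, D, E, H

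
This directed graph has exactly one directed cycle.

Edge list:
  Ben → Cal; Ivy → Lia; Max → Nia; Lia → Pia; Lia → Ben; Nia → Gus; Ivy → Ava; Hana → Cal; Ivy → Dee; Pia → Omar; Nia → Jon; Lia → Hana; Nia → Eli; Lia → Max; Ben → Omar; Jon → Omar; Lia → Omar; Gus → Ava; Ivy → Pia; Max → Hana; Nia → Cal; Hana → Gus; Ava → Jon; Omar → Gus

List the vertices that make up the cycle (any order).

Ava, Gus, Jon, Omar

DFS with gray/black marking from Ava:
Ava gray
  Jon gray
    Omar gray
      Gus gray
        Gus→Ava: Ava is gray → back edge
Back edge closes the cycle Ava → Jon → Omar → Gus → Ava; its vertices are {Ava, Gus, Jon, Omar}.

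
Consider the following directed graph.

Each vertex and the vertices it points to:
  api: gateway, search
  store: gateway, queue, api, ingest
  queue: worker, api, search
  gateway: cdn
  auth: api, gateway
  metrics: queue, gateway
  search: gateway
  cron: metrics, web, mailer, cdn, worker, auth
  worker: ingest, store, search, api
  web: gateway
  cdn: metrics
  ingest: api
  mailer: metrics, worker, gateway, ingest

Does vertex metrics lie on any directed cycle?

Yes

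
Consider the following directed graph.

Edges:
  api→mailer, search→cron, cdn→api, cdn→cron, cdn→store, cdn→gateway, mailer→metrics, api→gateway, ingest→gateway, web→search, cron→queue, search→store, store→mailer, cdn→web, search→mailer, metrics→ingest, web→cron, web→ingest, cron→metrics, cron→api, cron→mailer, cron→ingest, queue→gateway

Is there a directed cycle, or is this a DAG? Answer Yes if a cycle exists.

No

DFS with white/gray/black marking, starting from api:
api gray
  gateway gray
  gateway black
  mailer gray
    metrics gray
      ingest gray
        ingest→gateway: gateway black — skip
      ingest black
    metrics black
  mailer black
api black
queue gray
  queue→gateway: gateway black — skip
queue black
cron gray
  cron→api: api black — skip
  cron→metrics: metrics black — skip
  cron→ingest: ingest black — skip
  cron→mailer: mailer black — skip
  cron→queue: queue black — skip
cron black
cdn gray
  cdn→cron: cron black — skip
  cdn→gateway: gateway black — skip
  cdn→api: api black — skip
  web gray
    web→ingest: ingest black — skip
    search gray
      store gray
        store→mailer: mailer black — skip
      store black
      search→mailer: mailer black — skip
      search→cron: cron black — skip
    search black
    web→cron: cron black — skip
  web black
  cdn→store: store black — skip
cdn black
Every edge goes to a white or black vertex — no back edge, so the graph is acyclic.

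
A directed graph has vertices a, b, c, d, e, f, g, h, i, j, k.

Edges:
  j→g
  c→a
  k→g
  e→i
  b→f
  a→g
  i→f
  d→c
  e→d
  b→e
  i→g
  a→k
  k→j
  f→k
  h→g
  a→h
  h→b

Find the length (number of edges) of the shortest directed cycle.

For each vertex v, BFS finds the shortest path from v back to v.
The shortest such closed walk is b → e → d → c → a → h → b, length 6.

6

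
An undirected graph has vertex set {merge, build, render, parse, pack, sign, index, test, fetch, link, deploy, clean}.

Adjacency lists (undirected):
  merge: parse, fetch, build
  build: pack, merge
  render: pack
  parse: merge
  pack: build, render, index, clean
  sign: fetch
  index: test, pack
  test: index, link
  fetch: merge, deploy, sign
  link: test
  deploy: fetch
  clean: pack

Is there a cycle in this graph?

No

DFS, tracking each vertex's parent; an edge to a visited non-parent vertex closes a cycle.
Start from index:
visit index (parent –)
  visit test (parent index)
    test–index: parent, skip
    visit link (parent test)
      link–test: parent, skip
  visit pack (parent index)
    visit build (parent pack)
      build–pack: parent, skip
      visit merge (parent build)
        visit parse (parent merge)
          parse–merge: parent, skip
        visit fetch (parent merge)
          fetch–merge: parent, skip
          visit deploy (parent fetch)
            deploy–fetch: parent, skip
          visit sign (parent fetch)
            sign–fetch: parent, skip
        merge–build: parent, skip
    visit render (parent pack)
      render–pack: parent, skip
    pack–index: parent, skip
    visit clean (parent pack)
      clean–pack: parent, skip
No non-parent visited neighbor found — the graph is a forest.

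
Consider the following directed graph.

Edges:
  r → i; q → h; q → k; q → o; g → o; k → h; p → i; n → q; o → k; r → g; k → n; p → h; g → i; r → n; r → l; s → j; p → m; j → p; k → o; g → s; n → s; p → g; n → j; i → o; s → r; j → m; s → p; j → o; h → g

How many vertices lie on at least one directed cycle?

11

A vertex is on a directed cycle iff it belongs to a strongly connected component of size ≥ 2 (or has a self-loop).
The vertices on cycles are {g, h, i, j, k, n, o, p, q, r, s} — 11 in total.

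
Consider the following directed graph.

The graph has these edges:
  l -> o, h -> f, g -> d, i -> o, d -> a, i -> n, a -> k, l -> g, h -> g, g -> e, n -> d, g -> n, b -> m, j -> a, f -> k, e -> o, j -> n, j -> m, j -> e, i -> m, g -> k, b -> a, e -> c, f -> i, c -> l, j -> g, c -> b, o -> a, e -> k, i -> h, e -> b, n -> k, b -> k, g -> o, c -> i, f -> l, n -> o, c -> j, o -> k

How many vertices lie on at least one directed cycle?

8

A vertex is on a directed cycle iff it belongs to a strongly connected component of size ≥ 2 (or has a self-loop).
The vertices on cycles are {c, e, f, g, h, i, j, l} — 8 in total.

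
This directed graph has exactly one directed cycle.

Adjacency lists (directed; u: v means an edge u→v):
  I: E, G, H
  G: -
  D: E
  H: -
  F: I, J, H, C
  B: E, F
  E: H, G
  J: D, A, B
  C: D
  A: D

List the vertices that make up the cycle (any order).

DFS with gray/black marking from F:
F gray
  I gray
    E gray
      H gray
      H black
      G gray
      G black
    E black
    I→G: G black — skip
    I→H: H black — skip
  I black
  J gray
    D gray
      D→E: E black — skip
    D black
    A gray
      A→D: D black — skip
    A black
    B gray
      B→E: E black — skip
      B→F: F is gray → back edge
Back edge closes the cycle F → J → B → F; its vertices are {B, F, J}.

B, F, J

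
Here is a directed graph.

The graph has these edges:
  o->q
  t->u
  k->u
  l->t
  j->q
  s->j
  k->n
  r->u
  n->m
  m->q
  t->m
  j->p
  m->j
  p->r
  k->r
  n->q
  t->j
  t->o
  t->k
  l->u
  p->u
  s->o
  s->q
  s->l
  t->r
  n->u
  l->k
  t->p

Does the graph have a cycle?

No

DFS with white/gray/black marking, starting from l:
l gray
  k gray
    n gray
      q gray
      q black
      m gray
        m→q: q black — skip
        j gray
          j→q: q black — skip
          p gray
            r gray
              u gray
              u black
            r black
            p→u: u black — skip
          p black
        j black
      m black
      n→u: u black — skip
    n black
    k→r: r black — skip
    k→u: u black — skip
  k black
  t gray
    t→k: k black — skip
    t→r: r black — skip
    t→m: m black — skip
    o gray
      o→q: q black — skip
    o black
    t→j: j black — skip
    t→u: u black — skip
    t→p: p black — skip
  t black
  l→u: u black — skip
l black
s gray
  s→j: j black — skip
  s→l: l black — skip
  s→q: q black — skip
  s→o: o black — skip
s black
Every edge goes to a white or black vertex — no back edge, so the graph is acyclic.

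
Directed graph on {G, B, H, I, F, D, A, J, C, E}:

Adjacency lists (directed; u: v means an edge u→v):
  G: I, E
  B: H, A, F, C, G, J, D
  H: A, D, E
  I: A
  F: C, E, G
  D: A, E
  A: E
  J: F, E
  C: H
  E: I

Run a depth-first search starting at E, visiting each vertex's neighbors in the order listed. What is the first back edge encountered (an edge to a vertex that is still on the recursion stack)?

A->E

DFS from E (visiting each vertex's neighbors in the order listed); mark gray on enter, black on exit:
E gray
  I gray
    A gray
      A→E: E is gray → back edge
First back edge: A → E.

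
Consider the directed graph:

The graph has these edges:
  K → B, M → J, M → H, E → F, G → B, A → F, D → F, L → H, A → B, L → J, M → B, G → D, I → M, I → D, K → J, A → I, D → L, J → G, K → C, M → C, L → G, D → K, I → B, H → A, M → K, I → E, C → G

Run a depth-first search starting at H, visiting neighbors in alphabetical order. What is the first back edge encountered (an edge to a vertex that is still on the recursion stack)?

G→D

DFS from H (visiting neighbors in alphabetical order); mark gray on enter, black on exit:
H gray
  A gray
    B gray
    B black
    F gray
    F black
    I gray
      I→B: B black — skip
      D gray
        D→F: F black — skip
        K gray
          K→B: B black — skip
          C gray
            G gray
              G→B: B black — skip
              G→D: D is gray → back edge
First back edge: G → D.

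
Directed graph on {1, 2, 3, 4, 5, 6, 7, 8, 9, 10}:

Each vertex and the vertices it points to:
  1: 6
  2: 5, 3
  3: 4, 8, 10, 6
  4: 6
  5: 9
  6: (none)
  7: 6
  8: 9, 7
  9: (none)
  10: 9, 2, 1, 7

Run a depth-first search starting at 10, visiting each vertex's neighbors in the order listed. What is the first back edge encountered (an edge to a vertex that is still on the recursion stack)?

DFS from 10 (visiting each vertex's neighbors in the order listed); mark gray on enter, black on exit:
10 gray
  9 gray
  9 black
  2 gray
    5 gray
      5→9: 9 black — skip
    5 black
    3 gray
      4 gray
        6 gray
        6 black
      4 black
      8 gray
        8→9: 9 black — skip
        7 gray
          7→6: 6 black — skip
        7 black
      8 black
      3→10: 10 is gray → back edge
First back edge: 3 → 10.

3->10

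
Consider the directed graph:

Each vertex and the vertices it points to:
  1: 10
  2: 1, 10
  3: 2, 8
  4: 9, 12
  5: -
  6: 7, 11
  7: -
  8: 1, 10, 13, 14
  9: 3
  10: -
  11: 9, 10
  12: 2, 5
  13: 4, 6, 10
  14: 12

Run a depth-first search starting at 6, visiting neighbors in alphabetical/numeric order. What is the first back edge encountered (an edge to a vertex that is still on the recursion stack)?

4→9

DFS from 6 (visiting neighbors in alphabetical/numeric order); mark gray on enter, black on exit:
6 gray
  7 gray
  7 black
  11 gray
    9 gray
      3 gray
        2 gray
          1 gray
            10 gray
            10 black
          1 black
          2→10: 10 black — skip
        2 black
        8 gray
          8→1: 1 black — skip
          8→10: 10 black — skip
          13 gray
            4 gray
              4→9: 9 is gray → back edge
First back edge: 4 → 9.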